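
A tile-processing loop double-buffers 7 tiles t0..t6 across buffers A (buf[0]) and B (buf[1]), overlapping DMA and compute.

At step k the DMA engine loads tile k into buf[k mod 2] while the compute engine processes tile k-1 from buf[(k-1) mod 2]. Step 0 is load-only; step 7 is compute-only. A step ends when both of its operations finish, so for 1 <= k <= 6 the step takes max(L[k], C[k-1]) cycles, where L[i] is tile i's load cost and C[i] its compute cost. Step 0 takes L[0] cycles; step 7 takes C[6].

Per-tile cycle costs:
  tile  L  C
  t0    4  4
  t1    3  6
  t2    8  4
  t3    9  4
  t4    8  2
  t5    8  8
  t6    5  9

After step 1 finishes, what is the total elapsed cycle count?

[0] DMA t0→A (4c) ∥ CU idle ⇒ 4c, clock 4
[1] DMA t1→B (3c) ∥ CU A:t0 (4c) ⇒ 4c, clock 8
[2] DMA t2→A (8c) ∥ CU B:t1 (6c) ⇒ 8c, clock 16
[3] DMA t3→B (9c) ∥ CU A:t2 (4c) ⇒ 9c, clock 25
[4] DMA t4→A (8c) ∥ CU B:t3 (4c) ⇒ 8c, clock 33
[5] DMA t5→B (8c) ∥ CU A:t4 (2c) ⇒ 8c, clock 41
[6] DMA t6→A (5c) ∥ CU B:t5 (8c) ⇒ 8c, clock 49
[7] DMA idle ∥ CU A:t6 (9c) ⇒ 9c, clock 58

end_cycle[1] = 8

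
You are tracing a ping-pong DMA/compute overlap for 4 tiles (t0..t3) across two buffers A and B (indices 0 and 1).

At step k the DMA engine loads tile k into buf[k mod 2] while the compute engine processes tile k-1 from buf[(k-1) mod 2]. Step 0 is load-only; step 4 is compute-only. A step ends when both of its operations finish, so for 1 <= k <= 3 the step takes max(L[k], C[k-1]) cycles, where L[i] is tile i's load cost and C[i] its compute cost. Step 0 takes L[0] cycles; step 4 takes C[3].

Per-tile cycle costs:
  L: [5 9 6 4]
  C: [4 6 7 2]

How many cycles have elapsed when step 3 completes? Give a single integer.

end_cycle[3] = 27

[0] DMA t0→A (5c) ∥ CU idle ⇒ 5c, clock 5
[1] DMA t1→B (9c) ∥ CU A:t0 (4c) ⇒ 9c, clock 14
[2] DMA t2→A (6c) ∥ CU B:t1 (6c) ⇒ 6c, clock 20
[3] DMA t3→B (4c) ∥ CU A:t2 (7c) ⇒ 7c, clock 27
[4] DMA idle ∥ CU B:t3 (2c) ⇒ 2c, clock 29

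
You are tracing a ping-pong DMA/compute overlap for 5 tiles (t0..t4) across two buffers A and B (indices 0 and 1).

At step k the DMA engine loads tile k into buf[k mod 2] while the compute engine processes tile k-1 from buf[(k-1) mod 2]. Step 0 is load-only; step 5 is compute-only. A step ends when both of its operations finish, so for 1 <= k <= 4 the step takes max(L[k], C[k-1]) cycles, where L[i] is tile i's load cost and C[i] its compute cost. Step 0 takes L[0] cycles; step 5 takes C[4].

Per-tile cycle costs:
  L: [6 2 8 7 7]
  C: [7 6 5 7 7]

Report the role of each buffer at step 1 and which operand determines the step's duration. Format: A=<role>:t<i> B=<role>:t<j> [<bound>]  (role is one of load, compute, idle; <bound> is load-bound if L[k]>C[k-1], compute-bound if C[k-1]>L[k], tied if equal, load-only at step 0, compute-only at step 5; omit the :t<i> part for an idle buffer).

k=0 load=t0/6c comp=- wait=6 total=6
k=1 load=t1/2c comp=t0/7c wait=7 total=13
k=2 load=t2/8c comp=t1/6c wait=8 total=21
k=3 load=t3/7c comp=t2/5c wait=7 total=28
k=4 load=t4/7c comp=t3/7c wait=7 total=35
k=5 load=- comp=t4/7c wait=7 total=42

step 1: A=compute:t0 B=load:t1 [compute-bound]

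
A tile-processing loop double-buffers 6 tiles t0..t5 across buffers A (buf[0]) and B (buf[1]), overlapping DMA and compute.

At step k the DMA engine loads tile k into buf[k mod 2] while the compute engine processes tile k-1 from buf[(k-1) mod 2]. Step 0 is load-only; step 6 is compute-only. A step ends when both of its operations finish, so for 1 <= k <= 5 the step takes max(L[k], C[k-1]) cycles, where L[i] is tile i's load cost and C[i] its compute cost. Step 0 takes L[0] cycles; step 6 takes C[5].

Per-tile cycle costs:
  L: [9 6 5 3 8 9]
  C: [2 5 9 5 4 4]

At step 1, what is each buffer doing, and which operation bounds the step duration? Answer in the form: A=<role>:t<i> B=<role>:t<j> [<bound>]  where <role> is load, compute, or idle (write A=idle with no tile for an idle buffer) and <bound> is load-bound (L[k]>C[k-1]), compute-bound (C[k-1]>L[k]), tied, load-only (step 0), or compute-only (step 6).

step 1: A=compute:t0 B=load:t1 [load-bound]

[0] DMA t0→A (9c) ∥ CU idle ⇒ 9c, clock 9
[1] DMA t1→B (6c) ∥ CU A:t0 (2c) ⇒ 6c, clock 15
[2] DMA t2→A (5c) ∥ CU B:t1 (5c) ⇒ 5c, clock 20
[3] DMA t3→B (3c) ∥ CU A:t2 (9c) ⇒ 9c, clock 29
[4] DMA t4→A (8c) ∥ CU B:t3 (5c) ⇒ 8c, clock 37
[5] DMA t5→B (9c) ∥ CU A:t4 (4c) ⇒ 9c, clock 46
[6] DMA idle ∥ CU B:t5 (4c) ⇒ 4c, clock 50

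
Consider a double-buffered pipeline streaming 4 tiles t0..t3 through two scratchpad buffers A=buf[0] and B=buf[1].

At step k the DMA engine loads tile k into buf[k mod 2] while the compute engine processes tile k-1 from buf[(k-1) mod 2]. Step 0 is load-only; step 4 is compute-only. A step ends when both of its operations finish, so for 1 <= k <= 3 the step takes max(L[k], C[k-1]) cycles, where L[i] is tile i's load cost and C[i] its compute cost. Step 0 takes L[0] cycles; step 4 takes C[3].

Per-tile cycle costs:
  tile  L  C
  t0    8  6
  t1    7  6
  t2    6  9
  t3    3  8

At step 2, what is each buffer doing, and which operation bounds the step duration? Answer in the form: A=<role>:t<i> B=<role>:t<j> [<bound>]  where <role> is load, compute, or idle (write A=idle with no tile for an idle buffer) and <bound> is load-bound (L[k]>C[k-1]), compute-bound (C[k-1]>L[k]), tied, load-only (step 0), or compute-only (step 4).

step 2: A=load:t2 B=compute:t1 [tied]

k=0 load=t0/8c comp=- wait=8 total=8
k=1 load=t1/7c comp=t0/6c wait=7 total=15
k=2 load=t2/6c comp=t1/6c wait=6 total=21
k=3 load=t3/3c comp=t2/9c wait=9 total=30
k=4 load=- comp=t3/8c wait=8 total=38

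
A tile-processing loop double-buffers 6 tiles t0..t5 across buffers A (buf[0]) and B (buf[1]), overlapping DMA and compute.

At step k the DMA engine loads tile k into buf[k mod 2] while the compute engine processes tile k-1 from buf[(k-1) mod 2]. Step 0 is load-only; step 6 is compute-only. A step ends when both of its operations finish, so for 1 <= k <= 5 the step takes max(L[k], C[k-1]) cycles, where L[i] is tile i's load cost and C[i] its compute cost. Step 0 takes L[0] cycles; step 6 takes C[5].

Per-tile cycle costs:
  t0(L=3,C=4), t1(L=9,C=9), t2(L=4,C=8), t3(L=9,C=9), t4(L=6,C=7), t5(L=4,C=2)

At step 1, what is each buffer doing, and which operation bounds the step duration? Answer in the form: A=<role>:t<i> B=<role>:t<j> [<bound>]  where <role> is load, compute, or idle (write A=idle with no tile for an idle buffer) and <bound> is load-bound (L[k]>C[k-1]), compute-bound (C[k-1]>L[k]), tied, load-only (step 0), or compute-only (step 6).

k=0 load=t0/3c comp=- wait=3 total=3
k=1 load=t1/9c comp=t0/4c wait=9 total=12
k=2 load=t2/4c comp=t1/9c wait=9 total=21
k=3 load=t3/9c comp=t2/8c wait=9 total=30
k=4 load=t4/6c comp=t3/9c wait=9 total=39
k=5 load=t5/4c comp=t4/7c wait=7 total=46
k=6 load=- comp=t5/2c wait=2 total=48

step 1: A=compute:t0 B=load:t1 [load-bound]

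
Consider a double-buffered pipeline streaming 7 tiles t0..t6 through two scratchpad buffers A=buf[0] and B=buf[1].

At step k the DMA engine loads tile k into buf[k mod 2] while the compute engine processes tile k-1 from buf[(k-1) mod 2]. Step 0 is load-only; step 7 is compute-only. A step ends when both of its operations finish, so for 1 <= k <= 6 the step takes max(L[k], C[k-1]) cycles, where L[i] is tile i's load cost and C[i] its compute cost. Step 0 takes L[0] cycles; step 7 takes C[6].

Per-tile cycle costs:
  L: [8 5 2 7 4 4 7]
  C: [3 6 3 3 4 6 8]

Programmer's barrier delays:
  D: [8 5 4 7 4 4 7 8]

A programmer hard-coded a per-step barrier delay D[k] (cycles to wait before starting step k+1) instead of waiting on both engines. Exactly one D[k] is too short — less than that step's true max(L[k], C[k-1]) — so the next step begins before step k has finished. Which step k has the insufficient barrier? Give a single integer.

hazard at step 2

step 0: need L[0]=8 = 8; D[0]=8 ok
step 1: need max(L[1]=5,C[0]=3) = 5; D[1]=5 ok
step 2: need max(L[2]=2,C[1]=6) = 6; D[2]=4 SHORT
step 3: need max(L[3]=7,C[2]=3) = 7; D[3]=7 ok
step 4: need max(L[4]=4,C[3]=3) = 4; D[4]=4 ok
step 5: need max(L[5]=4,C[4]=4) = 4; D[5]=4 ok
step 6: need max(L[6]=7,C[5]=6) = 7; D[6]=7 ok
step 7: need C[6]=8 = 8; D[7]=8 ok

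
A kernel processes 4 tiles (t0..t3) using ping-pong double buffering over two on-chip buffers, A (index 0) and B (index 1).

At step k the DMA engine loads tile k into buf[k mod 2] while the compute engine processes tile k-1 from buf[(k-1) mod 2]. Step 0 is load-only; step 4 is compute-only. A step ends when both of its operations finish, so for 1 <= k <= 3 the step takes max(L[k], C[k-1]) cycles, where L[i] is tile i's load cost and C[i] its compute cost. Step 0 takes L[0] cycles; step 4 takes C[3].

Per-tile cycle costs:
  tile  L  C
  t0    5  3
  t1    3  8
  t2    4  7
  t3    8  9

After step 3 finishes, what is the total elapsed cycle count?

end_cycle[3] = 24

k=0 load=t0/5c comp=- wait=5 total=5
k=1 load=t1/3c comp=t0/3c wait=3 total=8
k=2 load=t2/4c comp=t1/8c wait=8 total=16
k=3 load=t3/8c comp=t2/7c wait=8 total=24
k=4 load=- comp=t3/9c wait=9 total=33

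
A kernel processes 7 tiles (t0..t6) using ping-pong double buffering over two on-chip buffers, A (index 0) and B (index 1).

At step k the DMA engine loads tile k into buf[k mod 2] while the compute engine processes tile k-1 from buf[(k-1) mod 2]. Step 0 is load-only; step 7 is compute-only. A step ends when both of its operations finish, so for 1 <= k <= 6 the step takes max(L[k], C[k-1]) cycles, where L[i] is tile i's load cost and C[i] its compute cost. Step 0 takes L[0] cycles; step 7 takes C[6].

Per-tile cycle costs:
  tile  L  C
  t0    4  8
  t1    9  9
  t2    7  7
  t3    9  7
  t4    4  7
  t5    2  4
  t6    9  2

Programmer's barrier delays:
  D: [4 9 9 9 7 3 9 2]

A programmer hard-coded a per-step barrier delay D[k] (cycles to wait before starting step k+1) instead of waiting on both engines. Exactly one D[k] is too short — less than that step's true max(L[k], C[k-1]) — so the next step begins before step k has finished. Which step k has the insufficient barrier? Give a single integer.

hazard at step 5

[0] required=L[0]=4=4 vs D=4 ok
[1] required=max(L[1]=9,C[0]=8)=9 vs D=9 ok
[2] required=max(L[2]=7,C[1]=9)=9 vs D=9 ok
[3] required=max(L[3]=9,C[2]=7)=9 vs D=9 ok
[4] required=max(L[4]=4,C[3]=7)=7 vs D=7 ok
[5] required=max(L[5]=2,C[4]=7)=7 vs D=3 SHORT
[6] required=max(L[6]=9,C[5]=4)=9 vs D=9 ok
[7] required=C[6]=2=2 vs D=2 ok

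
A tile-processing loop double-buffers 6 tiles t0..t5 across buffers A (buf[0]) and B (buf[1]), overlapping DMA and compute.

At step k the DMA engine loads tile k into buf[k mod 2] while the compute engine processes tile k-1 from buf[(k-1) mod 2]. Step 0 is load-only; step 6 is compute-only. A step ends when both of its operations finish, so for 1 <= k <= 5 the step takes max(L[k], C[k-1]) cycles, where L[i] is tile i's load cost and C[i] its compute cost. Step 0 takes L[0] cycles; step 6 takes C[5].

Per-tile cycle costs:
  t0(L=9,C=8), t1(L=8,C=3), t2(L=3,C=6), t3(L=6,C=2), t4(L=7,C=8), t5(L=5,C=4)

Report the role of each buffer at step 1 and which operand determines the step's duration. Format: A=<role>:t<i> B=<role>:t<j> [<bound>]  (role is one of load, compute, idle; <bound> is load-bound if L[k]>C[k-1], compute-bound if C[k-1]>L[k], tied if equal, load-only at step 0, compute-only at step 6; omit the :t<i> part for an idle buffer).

k=0 load=t0/9c comp=- wait=9 total=9
k=1 load=t1/8c comp=t0/8c wait=8 total=17
k=2 load=t2/3c comp=t1/3c wait=3 total=20
k=3 load=t3/6c comp=t2/6c wait=6 total=26
k=4 load=t4/7c comp=t3/2c wait=7 total=33
k=5 load=t5/5c comp=t4/8c wait=8 total=41
k=6 load=- comp=t5/4c wait=4 total=45

step 1: A=compute:t0 B=load:t1 [tied]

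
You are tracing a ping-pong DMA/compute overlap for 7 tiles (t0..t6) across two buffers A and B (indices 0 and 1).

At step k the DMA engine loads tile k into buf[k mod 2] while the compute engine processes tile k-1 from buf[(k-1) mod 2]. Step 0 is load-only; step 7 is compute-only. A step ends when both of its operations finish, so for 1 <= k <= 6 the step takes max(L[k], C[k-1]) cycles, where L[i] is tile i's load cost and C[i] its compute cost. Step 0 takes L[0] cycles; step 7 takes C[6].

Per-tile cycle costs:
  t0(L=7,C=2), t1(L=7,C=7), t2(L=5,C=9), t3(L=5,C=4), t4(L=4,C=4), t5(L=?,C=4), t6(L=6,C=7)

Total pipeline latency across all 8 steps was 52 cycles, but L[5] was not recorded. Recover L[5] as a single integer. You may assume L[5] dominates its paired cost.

step 0: dur = L[0]=7 = 7
step 1: dur = max(L[1]=7, C[0]=2) = 7
step 2: dur = max(L[2]=5, C[1]=7) = 7
step 3: dur = max(L[3]=5, C[2]=9) = 9
step 4: dur = max(L[4]=4, C[3]=4) = 4
step 5: dur = max(L[5]=?, C[4]=4) = L[5]  (unknown; binding)
step 6: dur = max(L[6]=6, C[5]=4) = 6
step 7: dur = C[6]=7 = 7
sum of known step durations = 47
dur[5] = total - known = 52 - 47 = 5
L[5] is the binding max in step 5, so L[5] = dur[5] = 5

L[5] = 5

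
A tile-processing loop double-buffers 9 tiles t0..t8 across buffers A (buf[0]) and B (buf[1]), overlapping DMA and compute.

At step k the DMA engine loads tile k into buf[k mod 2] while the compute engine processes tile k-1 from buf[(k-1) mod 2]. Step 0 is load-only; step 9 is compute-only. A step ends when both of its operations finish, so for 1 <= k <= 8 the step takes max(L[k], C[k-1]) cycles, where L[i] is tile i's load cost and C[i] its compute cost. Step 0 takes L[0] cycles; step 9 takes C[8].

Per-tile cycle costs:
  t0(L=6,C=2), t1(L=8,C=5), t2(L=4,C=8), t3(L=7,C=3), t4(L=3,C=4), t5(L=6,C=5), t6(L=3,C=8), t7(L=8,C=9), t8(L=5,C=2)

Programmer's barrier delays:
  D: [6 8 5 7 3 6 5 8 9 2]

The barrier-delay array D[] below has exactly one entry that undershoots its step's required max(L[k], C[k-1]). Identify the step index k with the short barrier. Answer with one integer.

step 0: need L[0]=6 = 6; D[0]=6 ok
step 1: need max(L[1]=8,C[0]=2) = 8; D[1]=8 ok
step 2: need max(L[2]=4,C[1]=5) = 5; D[2]=5 ok
step 3: need max(L[3]=7,C[2]=8) = 8; D[3]=7 SHORT
step 4: need max(L[4]=3,C[3]=3) = 3; D[4]=3 ok
step 5: need max(L[5]=6,C[4]=4) = 6; D[5]=6 ok
step 6: need max(L[6]=3,C[5]=5) = 5; D[6]=5 ok
step 7: need max(L[7]=8,C[6]=8) = 8; D[7]=8 ok
step 8: need max(L[8]=5,C[7]=9) = 9; D[8]=9 ok
step 9: need C[8]=2 = 2; D[9]=2 ok

hazard at step 3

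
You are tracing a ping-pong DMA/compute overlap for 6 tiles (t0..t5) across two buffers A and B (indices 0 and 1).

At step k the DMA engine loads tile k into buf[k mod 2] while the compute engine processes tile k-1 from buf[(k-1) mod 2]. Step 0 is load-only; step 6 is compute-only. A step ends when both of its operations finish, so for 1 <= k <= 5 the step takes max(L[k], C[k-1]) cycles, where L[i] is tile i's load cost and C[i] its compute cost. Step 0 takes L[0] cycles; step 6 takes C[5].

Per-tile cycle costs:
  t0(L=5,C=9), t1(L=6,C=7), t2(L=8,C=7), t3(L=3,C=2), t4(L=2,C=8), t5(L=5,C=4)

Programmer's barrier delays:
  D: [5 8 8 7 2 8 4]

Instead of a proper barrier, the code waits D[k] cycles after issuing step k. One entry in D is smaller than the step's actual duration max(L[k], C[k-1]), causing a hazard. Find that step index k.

hazard at step 1

[0] required=L[0]=5=5 vs D=5 ok
[1] required=max(L[1]=6,C[0]=9)=9 vs D=8 SHORT
[2] required=max(L[2]=8,C[1]=7)=8 vs D=8 ok
[3] required=max(L[3]=3,C[2]=7)=7 vs D=7 ok
[4] required=max(L[4]=2,C[3]=2)=2 vs D=2 ok
[5] required=max(L[5]=5,C[4]=8)=8 vs D=8 ok
[6] required=C[5]=4=4 vs D=4 ok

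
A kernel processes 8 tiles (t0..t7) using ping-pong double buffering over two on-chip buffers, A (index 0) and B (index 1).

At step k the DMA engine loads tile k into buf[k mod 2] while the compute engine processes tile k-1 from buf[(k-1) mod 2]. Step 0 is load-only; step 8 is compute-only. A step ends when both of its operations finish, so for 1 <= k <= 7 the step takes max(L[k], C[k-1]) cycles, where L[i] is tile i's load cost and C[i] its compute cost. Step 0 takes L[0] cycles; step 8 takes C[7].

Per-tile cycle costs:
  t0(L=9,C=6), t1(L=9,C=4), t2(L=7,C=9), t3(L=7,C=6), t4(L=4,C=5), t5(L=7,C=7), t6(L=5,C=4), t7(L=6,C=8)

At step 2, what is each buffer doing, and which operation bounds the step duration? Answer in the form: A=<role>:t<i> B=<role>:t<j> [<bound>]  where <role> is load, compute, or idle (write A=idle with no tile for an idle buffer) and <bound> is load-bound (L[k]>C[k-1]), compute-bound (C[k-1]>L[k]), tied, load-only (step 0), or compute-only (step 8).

[0] DMA t0→A (9c) ∥ CU idle ⇒ 9c, clock 9
[1] DMA t1→B (9c) ∥ CU A:t0 (6c) ⇒ 9c, clock 18
[2] DMA t2→A (7c) ∥ CU B:t1 (4c) ⇒ 7c, clock 25
[3] DMA t3→B (7c) ∥ CU A:t2 (9c) ⇒ 9c, clock 34
[4] DMA t4→A (4c) ∥ CU B:t3 (6c) ⇒ 6c, clock 40
[5] DMA t5→B (7c) ∥ CU A:t4 (5c) ⇒ 7c, clock 47
[6] DMA t6→A (5c) ∥ CU B:t5 (7c) ⇒ 7c, clock 54
[7] DMA t7→B (6c) ∥ CU A:t6 (4c) ⇒ 6c, clock 60
[8] DMA idle ∥ CU B:t7 (8c) ⇒ 8c, clock 68

step 2: A=load:t2 B=compute:t1 [load-bound]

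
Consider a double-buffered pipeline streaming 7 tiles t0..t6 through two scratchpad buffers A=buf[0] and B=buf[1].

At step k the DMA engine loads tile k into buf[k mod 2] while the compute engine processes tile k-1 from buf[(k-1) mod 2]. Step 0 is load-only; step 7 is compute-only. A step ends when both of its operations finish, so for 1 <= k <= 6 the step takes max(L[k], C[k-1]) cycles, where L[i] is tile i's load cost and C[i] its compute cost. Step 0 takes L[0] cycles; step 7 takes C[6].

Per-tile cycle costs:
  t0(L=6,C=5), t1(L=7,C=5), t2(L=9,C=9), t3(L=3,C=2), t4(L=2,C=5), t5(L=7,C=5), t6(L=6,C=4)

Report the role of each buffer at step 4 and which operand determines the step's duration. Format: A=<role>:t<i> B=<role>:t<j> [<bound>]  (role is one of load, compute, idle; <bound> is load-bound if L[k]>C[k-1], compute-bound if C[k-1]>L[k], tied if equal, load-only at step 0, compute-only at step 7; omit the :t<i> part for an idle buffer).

[0] DMA t0→A (6c) ∥ CU idle ⇒ 6c, clock 6
[1] DMA t1→B (7c) ∥ CU A:t0 (5c) ⇒ 7c, clock 13
[2] DMA t2→A (9c) ∥ CU B:t1 (5c) ⇒ 9c, clock 22
[3] DMA t3→B (3c) ∥ CU A:t2 (9c) ⇒ 9c, clock 31
[4] DMA t4→A (2c) ∥ CU B:t3 (2c) ⇒ 2c, clock 33
[5] DMA t5→B (7c) ∥ CU A:t4 (5c) ⇒ 7c, clock 40
[6] DMA t6→A (6c) ∥ CU B:t5 (5c) ⇒ 6c, clock 46
[7] DMA idle ∥ CU A:t6 (4c) ⇒ 4c, clock 50

step 4: A=load:t4 B=compute:t3 [tied]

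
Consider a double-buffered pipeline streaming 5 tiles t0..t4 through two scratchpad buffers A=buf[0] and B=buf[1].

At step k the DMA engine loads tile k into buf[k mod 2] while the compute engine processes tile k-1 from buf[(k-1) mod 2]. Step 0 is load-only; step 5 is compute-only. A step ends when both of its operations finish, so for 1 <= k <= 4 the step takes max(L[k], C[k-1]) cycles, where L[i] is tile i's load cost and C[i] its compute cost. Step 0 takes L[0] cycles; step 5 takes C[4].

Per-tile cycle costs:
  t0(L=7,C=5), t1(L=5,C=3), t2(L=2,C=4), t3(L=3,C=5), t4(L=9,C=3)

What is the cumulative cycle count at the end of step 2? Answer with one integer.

end_cycle[2] = 15

[0] DMA t0→A (7c) ∥ CU idle ⇒ 7c, clock 7
[1] DMA t1→B (5c) ∥ CU A:t0 (5c) ⇒ 5c, clock 12
[2] DMA t2→A (2c) ∥ CU B:t1 (3c) ⇒ 3c, clock 15
[3] DMA t3→B (3c) ∥ CU A:t2 (4c) ⇒ 4c, clock 19
[4] DMA t4→A (9c) ∥ CU B:t3 (5c) ⇒ 9c, clock 28
[5] DMA idle ∥ CU A:t4 (3c) ⇒ 3c, clock 31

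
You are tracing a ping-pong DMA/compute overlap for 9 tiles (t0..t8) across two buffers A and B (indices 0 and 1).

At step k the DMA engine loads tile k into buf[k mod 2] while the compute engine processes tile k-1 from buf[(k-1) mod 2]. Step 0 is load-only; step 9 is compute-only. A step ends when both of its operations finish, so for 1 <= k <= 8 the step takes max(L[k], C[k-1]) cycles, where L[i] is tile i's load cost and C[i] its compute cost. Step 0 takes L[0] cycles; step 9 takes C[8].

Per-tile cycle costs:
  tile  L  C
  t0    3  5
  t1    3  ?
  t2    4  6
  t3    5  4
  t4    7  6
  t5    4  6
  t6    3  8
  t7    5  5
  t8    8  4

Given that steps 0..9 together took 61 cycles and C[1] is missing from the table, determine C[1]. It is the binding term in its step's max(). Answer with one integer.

step 0 | dur = L[0]=3 = 3
step 1 | dur = max(L[1]=3, C[0]=5) = 5
step 2 | dur = max(L[2]=4, C[1]=?) = C[1]  (unknown; binding)
step 3 | dur = max(L[3]=5, C[2]=6) = 6
step 4 | dur = max(L[4]=7, C[3]=4) = 7
step 5 | dur = max(L[5]=4, C[4]=6) = 6
step 6 | dur = max(L[6]=3, C[5]=6) = 6
step 7 | dur = max(L[7]=5, C[6]=8) = 8
step 8 | dur = max(L[8]=8, C[7]=5) = 8
step 9 | dur = C[8]=4 = 4
sum of known step durations = 53
dur[2] = total - known = 61 - 53 = 8
C[1] is the binding max in step 2, so C[1] = dur[2] = 8

C[1] = 8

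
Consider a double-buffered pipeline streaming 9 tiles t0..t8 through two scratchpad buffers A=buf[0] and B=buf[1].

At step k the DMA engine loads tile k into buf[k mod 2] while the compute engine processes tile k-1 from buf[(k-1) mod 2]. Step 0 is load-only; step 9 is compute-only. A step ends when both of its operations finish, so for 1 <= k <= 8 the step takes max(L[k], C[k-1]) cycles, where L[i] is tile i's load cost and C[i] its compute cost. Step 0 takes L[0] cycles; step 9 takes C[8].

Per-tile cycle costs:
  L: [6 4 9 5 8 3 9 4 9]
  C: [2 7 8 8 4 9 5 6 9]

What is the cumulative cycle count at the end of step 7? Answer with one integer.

end_cycle[7] = 53

step 0: L[0]=6 → dur=6, Σ=6 | A=load:t0 B=idle [load-only]
step 1: L[1]=4 C[0]=2 → dur=4, Σ=10 | A=compute:t0 B=load:t1 [load-bound]
step 2: L[2]=9 C[1]=7 → dur=9, Σ=19 | A=load:t2 B=compute:t1 [load-bound]
step 3: L[3]=5 C[2]=8 → dur=8, Σ=27 | A=compute:t2 B=load:t3 [compute-bound]
step 4: L[4]=8 C[3]=8 → dur=8, Σ=35 | A=load:t4 B=compute:t3 [tied]
step 5: L[5]=3 C[4]=4 → dur=4, Σ=39 | A=compute:t4 B=load:t5 [compute-bound]
step 6: L[6]=9 C[5]=9 → dur=9, Σ=48 | A=load:t6 B=compute:t5 [tied]
step 7: L[7]=4 C[6]=5 → dur=5, Σ=53 | A=compute:t6 B=load:t7 [compute-bound]
step 8: L[8]=9 C[7]=6 → dur=9, Σ=62 | A=load:t8 B=compute:t7 [load-bound]
step 9: C[8]=9 → dur=9, Σ=71 | A=compute:t8 B=idle [compute-only]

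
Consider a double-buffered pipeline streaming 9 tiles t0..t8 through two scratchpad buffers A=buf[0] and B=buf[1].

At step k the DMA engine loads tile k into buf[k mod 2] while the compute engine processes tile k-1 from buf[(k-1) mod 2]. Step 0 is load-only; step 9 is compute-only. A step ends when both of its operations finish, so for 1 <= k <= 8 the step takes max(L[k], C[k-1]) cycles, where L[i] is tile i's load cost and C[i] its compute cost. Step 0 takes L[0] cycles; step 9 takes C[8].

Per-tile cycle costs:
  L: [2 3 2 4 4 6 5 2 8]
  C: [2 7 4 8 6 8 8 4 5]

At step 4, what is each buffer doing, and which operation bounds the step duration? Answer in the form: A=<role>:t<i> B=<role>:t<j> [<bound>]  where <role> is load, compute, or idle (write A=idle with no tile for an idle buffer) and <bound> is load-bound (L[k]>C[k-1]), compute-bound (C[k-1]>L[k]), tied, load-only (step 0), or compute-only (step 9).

step 4: A=load:t4 B=compute:t3 [compute-bound]

k=0 load=t0/2c comp=- wait=2 total=2
k=1 load=t1/3c comp=t0/2c wait=3 total=5
k=2 load=t2/2c comp=t1/7c wait=7 total=12
k=3 load=t3/4c comp=t2/4c wait=4 total=16
k=4 load=t4/4c comp=t3/8c wait=8 total=24
k=5 load=t5/6c comp=t4/6c wait=6 total=30
k=6 load=t6/5c comp=t5/8c wait=8 total=38
k=7 load=t7/2c comp=t6/8c wait=8 total=46
k=8 load=t8/8c comp=t7/4c wait=8 total=54
k=9 load=- comp=t8/5c wait=5 total=59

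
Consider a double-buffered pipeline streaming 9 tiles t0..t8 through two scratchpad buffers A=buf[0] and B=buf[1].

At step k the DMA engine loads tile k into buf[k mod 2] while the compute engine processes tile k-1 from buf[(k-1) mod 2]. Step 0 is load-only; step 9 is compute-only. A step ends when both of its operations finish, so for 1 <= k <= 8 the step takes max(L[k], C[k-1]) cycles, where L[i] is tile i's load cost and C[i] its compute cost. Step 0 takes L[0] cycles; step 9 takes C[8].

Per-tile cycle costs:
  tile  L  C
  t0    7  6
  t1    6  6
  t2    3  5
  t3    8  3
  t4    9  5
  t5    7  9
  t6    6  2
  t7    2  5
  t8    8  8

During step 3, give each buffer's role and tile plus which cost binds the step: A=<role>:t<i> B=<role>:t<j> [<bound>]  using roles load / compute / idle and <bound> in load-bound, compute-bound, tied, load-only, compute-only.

  0. 7=7c; end=7; A:t0 B:-
  1. max(6,6)=6c; end=13; A:t0 B:t1
  2. max(3,6)=6c; end=19; A:t2 B:t1
  3. max(8,5)=8c; end=27; A:t2 B:t3
  4. max(9,3)=9c; end=36; A:t4 B:t3
  5. max(7,5)=7c; end=43; A:t4 B:t5
  6. max(6,9)=9c; end=52; A:t6 B:t5
  7. max(2,2)=2c; end=54; A:t6 B:t7
  8. max(8,5)=8c; end=62; A:t8 B:t7
  9. 8=8c; end=70; A:t8 B:t7

step 3: A=compute:t2 B=load:t3 [load-bound]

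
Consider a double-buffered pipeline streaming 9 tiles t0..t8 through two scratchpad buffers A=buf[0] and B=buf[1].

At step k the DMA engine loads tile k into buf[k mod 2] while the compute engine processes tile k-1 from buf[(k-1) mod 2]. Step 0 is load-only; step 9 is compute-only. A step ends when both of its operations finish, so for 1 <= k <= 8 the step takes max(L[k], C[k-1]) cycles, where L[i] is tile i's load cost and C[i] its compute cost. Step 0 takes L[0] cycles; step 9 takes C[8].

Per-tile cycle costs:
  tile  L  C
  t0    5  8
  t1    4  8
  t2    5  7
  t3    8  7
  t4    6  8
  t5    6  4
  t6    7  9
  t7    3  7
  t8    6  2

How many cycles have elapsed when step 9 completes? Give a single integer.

  0. 5=5c; end=5; A:t0 B:-
  1. max(4,8)=8c; end=13; A:t0 B:t1
  2. max(5,8)=8c; end=21; A:t2 B:t1
  3. max(8,7)=8c; end=29; A:t2 B:t3
  4. max(6,7)=7c; end=36; A:t4 B:t3
  5. max(6,8)=8c; end=44; A:t4 B:t5
  6. max(7,4)=7c; end=51; A:t6 B:t5
  7. max(3,9)=9c; end=60; A:t6 B:t7
  8. max(6,7)=7c; end=67; A:t8 B:t7
  9. 2=2c; end=69; A:t8 B:t7

end_cycle[9] = 69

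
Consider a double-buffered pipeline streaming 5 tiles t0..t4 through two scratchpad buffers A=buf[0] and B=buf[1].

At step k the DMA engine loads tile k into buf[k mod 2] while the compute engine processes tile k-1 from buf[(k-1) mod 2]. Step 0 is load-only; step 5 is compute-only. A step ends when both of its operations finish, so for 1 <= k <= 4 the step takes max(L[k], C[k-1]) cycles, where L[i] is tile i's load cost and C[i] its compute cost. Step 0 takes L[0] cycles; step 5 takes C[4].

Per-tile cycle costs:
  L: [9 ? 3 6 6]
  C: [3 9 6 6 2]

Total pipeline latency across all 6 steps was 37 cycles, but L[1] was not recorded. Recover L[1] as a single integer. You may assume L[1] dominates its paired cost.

step 0: dur = L[0]=9 = 9
step 1: dur = max(L[1]=?, C[0]=3) = L[1]  (unknown; binding)
step 2: dur = max(L[2]=3, C[1]=9) = 9
step 3: dur = max(L[3]=6, C[2]=6) = 6
step 4: dur = max(L[4]=6, C[3]=6) = 6
step 5: dur = C[4]=2 = 2
sum of known step durations = 32
dur[1] = total - known = 37 - 32 = 5
L[1] is the binding max in step 1, so L[1] = dur[1] = 5

L[1] = 5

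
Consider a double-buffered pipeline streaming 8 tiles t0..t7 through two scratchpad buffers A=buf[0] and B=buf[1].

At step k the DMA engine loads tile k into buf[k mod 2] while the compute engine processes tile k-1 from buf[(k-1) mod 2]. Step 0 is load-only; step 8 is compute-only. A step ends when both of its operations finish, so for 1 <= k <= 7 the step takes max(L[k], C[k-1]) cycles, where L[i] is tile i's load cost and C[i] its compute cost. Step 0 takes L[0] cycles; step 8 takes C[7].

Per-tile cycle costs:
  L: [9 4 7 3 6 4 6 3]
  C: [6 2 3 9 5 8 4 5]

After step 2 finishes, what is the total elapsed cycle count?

end_cycle[2] = 22

step 0: L[0]=9 → dur=9, Σ=9 | A=load:t0 B=idle [load-only]
step 1: L[1]=4 C[0]=6 → dur=6, Σ=15 | A=compute:t0 B=load:t1 [compute-bound]
step 2: L[2]=7 C[1]=2 → dur=7, Σ=22 | A=load:t2 B=compute:t1 [load-bound]
step 3: L[3]=3 C[2]=3 → dur=3, Σ=25 | A=compute:t2 B=load:t3 [tied]
step 4: L[4]=6 C[3]=9 → dur=9, Σ=34 | A=load:t4 B=compute:t3 [compute-bound]
step 5: L[5]=4 C[4]=5 → dur=5, Σ=39 | A=compute:t4 B=load:t5 [compute-bound]
step 6: L[6]=6 C[5]=8 → dur=8, Σ=47 | A=load:t6 B=compute:t5 [compute-bound]
step 7: L[7]=3 C[6]=4 → dur=4, Σ=51 | A=compute:t6 B=load:t7 [compute-bound]
step 8: C[7]=5 → dur=5, Σ=56 | A=idle B=compute:t7 [compute-only]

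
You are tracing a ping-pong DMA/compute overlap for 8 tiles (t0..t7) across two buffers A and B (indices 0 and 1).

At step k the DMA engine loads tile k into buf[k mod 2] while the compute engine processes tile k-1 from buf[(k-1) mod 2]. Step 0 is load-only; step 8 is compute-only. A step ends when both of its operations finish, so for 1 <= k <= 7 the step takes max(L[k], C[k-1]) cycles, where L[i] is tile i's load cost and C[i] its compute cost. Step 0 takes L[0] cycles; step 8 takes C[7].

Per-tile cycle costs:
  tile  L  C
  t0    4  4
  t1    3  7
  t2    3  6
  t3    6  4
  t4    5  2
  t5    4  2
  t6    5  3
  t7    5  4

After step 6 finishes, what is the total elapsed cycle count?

[0] DMA t0→A (4c) ∥ CU idle ⇒ 4c, clock 4
[1] DMA t1→B (3c) ∥ CU A:t0 (4c) ⇒ 4c, clock 8
[2] DMA t2→A (3c) ∥ CU B:t1 (7c) ⇒ 7c, clock 15
[3] DMA t3→B (6c) ∥ CU A:t2 (6c) ⇒ 6c, clock 21
[4] DMA t4→A (5c) ∥ CU B:t3 (4c) ⇒ 5c, clock 26
[5] DMA t5→B (4c) ∥ CU A:t4 (2c) ⇒ 4c, clock 30
[6] DMA t6→A (5c) ∥ CU B:t5 (2c) ⇒ 5c, clock 35
[7] DMA t7→B (5c) ∥ CU A:t6 (3c) ⇒ 5c, clock 40
[8] DMA idle ∥ CU B:t7 (4c) ⇒ 4c, clock 44

end_cycle[6] = 35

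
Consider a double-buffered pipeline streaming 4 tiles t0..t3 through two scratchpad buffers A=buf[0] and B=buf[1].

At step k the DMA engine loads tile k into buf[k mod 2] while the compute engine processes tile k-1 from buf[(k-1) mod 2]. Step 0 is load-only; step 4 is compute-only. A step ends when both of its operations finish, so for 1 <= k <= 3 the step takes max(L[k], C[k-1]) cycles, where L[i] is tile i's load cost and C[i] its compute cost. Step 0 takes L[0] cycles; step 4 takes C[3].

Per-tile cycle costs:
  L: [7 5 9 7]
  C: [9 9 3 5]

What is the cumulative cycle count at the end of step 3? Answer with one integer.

end_cycle[3] = 32

step 0: L[0]=7 → dur=7, Σ=7 | A=load:t0 B=idle [load-only]
step 1: L[1]=5 C[0]=9 → dur=9, Σ=16 | A=compute:t0 B=load:t1 [compute-bound]
step 2: L[2]=9 C[1]=9 → dur=9, Σ=25 | A=load:t2 B=compute:t1 [tied]
step 3: L[3]=7 C[2]=3 → dur=7, Σ=32 | A=compute:t2 B=load:t3 [load-bound]
step 4: C[3]=5 → dur=5, Σ=37 | A=idle B=compute:t3 [compute-only]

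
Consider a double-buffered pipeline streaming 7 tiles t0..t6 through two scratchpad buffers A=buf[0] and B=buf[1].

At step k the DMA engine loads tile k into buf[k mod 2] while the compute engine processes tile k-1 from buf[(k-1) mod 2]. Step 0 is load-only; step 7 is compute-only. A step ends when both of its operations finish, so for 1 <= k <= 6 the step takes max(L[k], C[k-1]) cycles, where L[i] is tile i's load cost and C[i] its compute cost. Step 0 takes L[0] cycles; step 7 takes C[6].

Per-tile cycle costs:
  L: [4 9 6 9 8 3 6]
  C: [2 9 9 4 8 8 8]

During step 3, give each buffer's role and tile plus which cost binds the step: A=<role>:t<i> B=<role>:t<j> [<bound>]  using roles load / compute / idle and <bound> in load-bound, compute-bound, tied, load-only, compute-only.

step 3: A=compute:t2 B=load:t3 [tied]

step 0: L[0]=4 → dur=4, Σ=4 | A=load:t0 B=idle [load-only]
step 1: L[1]=9 C[0]=2 → dur=9, Σ=13 | A=compute:t0 B=load:t1 [load-bound]
step 2: L[2]=6 C[1]=9 → dur=9, Σ=22 | A=load:t2 B=compute:t1 [compute-bound]
step 3: L[3]=9 C[2]=9 → dur=9, Σ=31 | A=compute:t2 B=load:t3 [tied]
step 4: L[4]=8 C[3]=4 → dur=8, Σ=39 | A=load:t4 B=compute:t3 [load-bound]
step 5: L[5]=3 C[4]=8 → dur=8, Σ=47 | A=compute:t4 B=load:t5 [compute-bound]
step 6: L[6]=6 C[5]=8 → dur=8, Σ=55 | A=load:t6 B=compute:t5 [compute-bound]
step 7: C[6]=8 → dur=8, Σ=63 | A=compute:t6 B=idle [compute-only]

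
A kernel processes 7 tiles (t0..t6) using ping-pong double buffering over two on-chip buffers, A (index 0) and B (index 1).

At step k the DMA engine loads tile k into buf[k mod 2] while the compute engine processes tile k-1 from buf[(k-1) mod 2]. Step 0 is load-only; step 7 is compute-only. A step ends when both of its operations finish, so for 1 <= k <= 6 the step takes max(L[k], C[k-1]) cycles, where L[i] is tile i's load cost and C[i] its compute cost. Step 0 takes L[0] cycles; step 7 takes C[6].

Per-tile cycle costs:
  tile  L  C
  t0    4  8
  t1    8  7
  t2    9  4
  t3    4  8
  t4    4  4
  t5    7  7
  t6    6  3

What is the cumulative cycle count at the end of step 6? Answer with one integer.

step 0: L[0]=4 → dur=4, Σ=4 | A=load:t0 B=idle [load-only]
step 1: L[1]=8 C[0]=8 → dur=8, Σ=12 | A=compute:t0 B=load:t1 [tied]
step 2: L[2]=9 C[1]=7 → dur=9, Σ=21 | A=load:t2 B=compute:t1 [load-bound]
step 3: L[3]=4 C[2]=4 → dur=4, Σ=25 | A=compute:t2 B=load:t3 [tied]
step 4: L[4]=4 C[3]=8 → dur=8, Σ=33 | A=load:t4 B=compute:t3 [compute-bound]
step 5: L[5]=7 C[4]=4 → dur=7, Σ=40 | A=compute:t4 B=load:t5 [load-bound]
step 6: L[6]=6 C[5]=7 → dur=7, Σ=47 | A=load:t6 B=compute:t5 [compute-bound]
step 7: C[6]=3 → dur=3, Σ=50 | A=compute:t6 B=idle [compute-only]

end_cycle[6] = 47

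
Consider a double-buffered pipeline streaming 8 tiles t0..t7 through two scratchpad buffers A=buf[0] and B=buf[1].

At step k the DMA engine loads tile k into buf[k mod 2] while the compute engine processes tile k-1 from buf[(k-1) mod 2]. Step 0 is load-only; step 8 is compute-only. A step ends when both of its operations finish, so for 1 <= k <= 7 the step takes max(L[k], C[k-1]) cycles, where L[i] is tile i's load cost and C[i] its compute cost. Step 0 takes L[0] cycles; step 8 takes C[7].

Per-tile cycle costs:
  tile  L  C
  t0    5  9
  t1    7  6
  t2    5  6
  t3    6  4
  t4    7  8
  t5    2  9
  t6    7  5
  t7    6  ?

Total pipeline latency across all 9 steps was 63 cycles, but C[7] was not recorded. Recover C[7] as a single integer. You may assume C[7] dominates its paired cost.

step 0 = dur = L[0]=5 = 5
step 1 = dur = max(L[1]=7, C[0]=9) = 9
step 2 = dur = max(L[2]=5, C[1]=6) = 6
step 3 = dur = max(L[3]=6, C[2]=6) = 6
step 4 = dur = max(L[4]=7, C[3]=4) = 7
step 5 = dur = max(L[5]=2, C[4]=8) = 8
step 6 = dur = max(L[6]=7, C[5]=9) = 9
step 7 = dur = max(L[7]=6, C[6]=5) = 6
step 8 = dur = C[7]=? = C[7]  (unknown; binding)
sum of known step durations = 56
dur[8] = total - known = 63 - 56 = 7
C[7] is the binding max in step 8, so C[7] = dur[8] = 7

C[7] = 7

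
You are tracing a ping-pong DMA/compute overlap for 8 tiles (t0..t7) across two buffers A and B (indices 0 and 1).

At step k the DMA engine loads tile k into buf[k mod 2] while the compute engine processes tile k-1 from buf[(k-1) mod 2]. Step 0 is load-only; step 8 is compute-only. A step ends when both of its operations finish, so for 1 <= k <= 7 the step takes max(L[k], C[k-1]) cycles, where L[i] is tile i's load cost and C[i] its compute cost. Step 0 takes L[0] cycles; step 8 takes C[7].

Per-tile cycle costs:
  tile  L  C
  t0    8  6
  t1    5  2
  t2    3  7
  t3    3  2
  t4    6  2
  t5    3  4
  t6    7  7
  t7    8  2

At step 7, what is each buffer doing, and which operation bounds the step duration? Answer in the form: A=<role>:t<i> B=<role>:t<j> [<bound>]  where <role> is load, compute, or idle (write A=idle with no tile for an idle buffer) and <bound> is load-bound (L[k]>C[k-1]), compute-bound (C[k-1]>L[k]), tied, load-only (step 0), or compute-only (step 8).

  0. 8=8c; end=8; A:t0 B:-
  1. max(5,6)=6c; end=14; A:t0 B:t1
  2. max(3,2)=3c; end=17; A:t2 B:t1
  3. max(3,7)=7c; end=24; A:t2 B:t3
  4. max(6,2)=6c; end=30; A:t4 B:t3
  5. max(3,2)=3c; end=33; A:t4 B:t5
  6. max(7,4)=7c; end=40; A:t6 B:t5
  7. max(8,7)=8c; end=48; A:t6 B:t7
  8. 2=2c; end=50; A:t6 B:t7

step 7: A=compute:t6 B=load:t7 [load-bound]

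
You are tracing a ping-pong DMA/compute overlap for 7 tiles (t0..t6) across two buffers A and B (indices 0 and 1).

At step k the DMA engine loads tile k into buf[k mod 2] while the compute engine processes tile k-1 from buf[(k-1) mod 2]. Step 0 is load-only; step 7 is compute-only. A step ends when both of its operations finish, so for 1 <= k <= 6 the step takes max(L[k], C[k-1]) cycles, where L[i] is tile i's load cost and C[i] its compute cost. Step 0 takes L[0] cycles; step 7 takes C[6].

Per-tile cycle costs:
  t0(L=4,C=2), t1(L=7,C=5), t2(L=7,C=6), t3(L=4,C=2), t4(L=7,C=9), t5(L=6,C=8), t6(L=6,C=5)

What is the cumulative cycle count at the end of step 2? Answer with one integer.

end_cycle[2] = 18

k=0 load=t0/4c comp=- wait=4 total=4
k=1 load=t1/7c comp=t0/2c wait=7 total=11
k=2 load=t2/7c comp=t1/5c wait=7 total=18
k=3 load=t3/4c comp=t2/6c wait=6 total=24
k=4 load=t4/7c comp=t3/2c wait=7 total=31
k=5 load=t5/6c comp=t4/9c wait=9 total=40
k=6 load=t6/6c comp=t5/8c wait=8 total=48
k=7 load=- comp=t6/5c wait=5 total=53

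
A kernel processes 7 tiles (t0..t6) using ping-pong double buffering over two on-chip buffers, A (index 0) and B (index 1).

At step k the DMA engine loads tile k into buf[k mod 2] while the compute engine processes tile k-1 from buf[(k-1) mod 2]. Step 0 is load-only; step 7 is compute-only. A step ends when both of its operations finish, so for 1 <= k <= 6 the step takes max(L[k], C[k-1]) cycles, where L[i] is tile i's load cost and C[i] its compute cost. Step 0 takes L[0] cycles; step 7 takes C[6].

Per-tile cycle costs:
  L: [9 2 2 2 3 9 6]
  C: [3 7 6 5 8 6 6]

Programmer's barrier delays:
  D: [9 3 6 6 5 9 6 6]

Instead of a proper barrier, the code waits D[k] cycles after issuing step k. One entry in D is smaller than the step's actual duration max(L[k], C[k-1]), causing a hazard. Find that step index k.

k=0 barrier L[0]=9→9c, D[0]=9 ok
k=1 barrier max(L[1]=2,C[0]=3)→3c, D[1]=3 ok
k=2 barrier max(L[2]=2,C[1]=7)→7c, D[2]=6 SHORT
k=3 barrier max(L[3]=2,C[2]=6)→6c, D[3]=6 ok
k=4 barrier max(L[4]=3,C[3]=5)→5c, D[4]=5 ok
k=5 barrier max(L[5]=9,C[4]=8)→9c, D[5]=9 ok
k=6 barrier max(L[6]=6,C[5]=6)→6c, D[6]=6 ok
k=7 barrier C[6]=6→6c, D[7]=6 ok

hazard at step 2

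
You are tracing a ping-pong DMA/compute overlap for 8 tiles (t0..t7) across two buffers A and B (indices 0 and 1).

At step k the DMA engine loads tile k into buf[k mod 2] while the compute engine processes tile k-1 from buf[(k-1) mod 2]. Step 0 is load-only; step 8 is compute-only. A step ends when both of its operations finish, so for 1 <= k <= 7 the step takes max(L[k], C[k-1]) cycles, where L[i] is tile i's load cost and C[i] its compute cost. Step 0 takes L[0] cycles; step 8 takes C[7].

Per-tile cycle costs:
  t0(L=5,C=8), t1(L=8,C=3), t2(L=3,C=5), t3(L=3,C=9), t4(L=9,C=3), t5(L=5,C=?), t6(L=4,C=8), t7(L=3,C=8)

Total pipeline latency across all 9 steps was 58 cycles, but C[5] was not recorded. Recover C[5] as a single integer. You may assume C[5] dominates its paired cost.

C[5] = 7

step 0 = dur = L[0]=5 = 5
step 1 = dur = max(L[1]=8, C[0]=8) = 8
step 2 = dur = max(L[2]=3, C[1]=3) = 3
step 3 = dur = max(L[3]=3, C[2]=5) = 5
step 4 = dur = max(L[4]=9, C[3]=9) = 9
step 5 = dur = max(L[5]=5, C[4]=3) = 5
step 6 = dur = max(L[6]=4, C[5]=?) = C[5]  (unknown; binding)
step 7 = dur = max(L[7]=3, C[6]=8) = 8
step 8 = dur = C[7]=8 = 8
sum of known step durations = 51
dur[6] = total - known = 58 - 51 = 7
C[5] is the binding max in step 6, so C[5] = dur[6] = 7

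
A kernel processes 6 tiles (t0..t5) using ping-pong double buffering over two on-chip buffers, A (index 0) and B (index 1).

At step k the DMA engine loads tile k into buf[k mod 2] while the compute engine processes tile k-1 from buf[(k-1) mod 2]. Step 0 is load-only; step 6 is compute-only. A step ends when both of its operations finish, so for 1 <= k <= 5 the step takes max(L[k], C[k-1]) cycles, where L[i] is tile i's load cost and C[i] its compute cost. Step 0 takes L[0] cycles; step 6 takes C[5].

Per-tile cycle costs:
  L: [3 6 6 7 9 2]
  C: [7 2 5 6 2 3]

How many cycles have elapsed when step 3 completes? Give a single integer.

end_cycle[3] = 23

[0] DMA t0→A (3c) ∥ CU idle ⇒ 3c, clock 3
[1] DMA t1→B (6c) ∥ CU A:t0 (7c) ⇒ 7c, clock 10
[2] DMA t2→A (6c) ∥ CU B:t1 (2c) ⇒ 6c, clock 16
[3] DMA t3→B (7c) ∥ CU A:t2 (5c) ⇒ 7c, clock 23
[4] DMA t4→A (9c) ∥ CU B:t3 (6c) ⇒ 9c, clock 32
[5] DMA t5→B (2c) ∥ CU A:t4 (2c) ⇒ 2c, clock 34
[6] DMA idle ∥ CU B:t5 (3c) ⇒ 3c, clock 37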